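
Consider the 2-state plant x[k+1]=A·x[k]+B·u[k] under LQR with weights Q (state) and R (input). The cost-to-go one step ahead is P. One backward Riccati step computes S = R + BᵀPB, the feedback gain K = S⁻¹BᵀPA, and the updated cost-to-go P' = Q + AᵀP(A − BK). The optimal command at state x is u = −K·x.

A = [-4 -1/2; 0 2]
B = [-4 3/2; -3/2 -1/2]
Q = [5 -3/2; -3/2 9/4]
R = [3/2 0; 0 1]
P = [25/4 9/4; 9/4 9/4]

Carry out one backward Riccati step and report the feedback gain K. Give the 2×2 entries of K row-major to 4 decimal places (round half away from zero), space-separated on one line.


BᵀP = [-28.3750 -12.3750; 8.2500 2.2500]
S = R + BᵀPB = [3/2 0; 0 1] + [132.0625 -36.3750; -36.3750 11.2500] = [133.5625 -36.3750; -36.3750 12.2500]
BᵀPA = [113.5000 -10.5625; -33.0000 0.3750]
K = S⁻¹·BᵀPA = [0.6070 -0.3698; -0.8914 -1.0675]
A−BK = [-0.2348 -0.3780; 0.4649 0.9115]
AᵀP(A−BK) = [1.6869 1.2460; 1.2460 2.5567]
P' = Q + AᵀP(A−BK) = [6.6869 -0.2540; -0.2540 4.8067]
tr(P') = 11.4936

0.6070 -0.3698 -0.8914 -1.0675


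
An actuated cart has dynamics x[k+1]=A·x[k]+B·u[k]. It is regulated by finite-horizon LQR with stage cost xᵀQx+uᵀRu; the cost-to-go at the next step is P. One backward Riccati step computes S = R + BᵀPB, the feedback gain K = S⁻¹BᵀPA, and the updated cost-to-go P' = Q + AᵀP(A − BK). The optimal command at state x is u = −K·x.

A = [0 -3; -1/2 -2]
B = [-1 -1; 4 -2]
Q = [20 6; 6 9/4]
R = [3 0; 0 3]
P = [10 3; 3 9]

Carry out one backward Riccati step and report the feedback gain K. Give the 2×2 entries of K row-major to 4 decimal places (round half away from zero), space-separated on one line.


-0.0838 0.4953 0.0787 2.0275

BᵀP = [2.0000 33.0000; -16.0000 -21.0000]
S = R + BᵀPB = [3 0; 0 3] + [130.0000 -68.0000; -68.0000 58.0000] = [133.0000 -68.0000; -68.0000 61.0000]
BᵀPA = [-16.5000 -72.0000; 10.5000 90.0000]
K = S⁻¹·BᵀPA = [-0.0838 0.4953; 0.0787 2.0275]
A−BK = [-0.0052 -0.4772; -0.0073 0.0739]
AᵀP(A−BK) = [0.0406 0.3831; 0.3831 15.1831]
P' = Q + AᵀP(A−BK) = [20.0406 6.3831; 6.3831 17.4331]
tr(P') = 37.4738


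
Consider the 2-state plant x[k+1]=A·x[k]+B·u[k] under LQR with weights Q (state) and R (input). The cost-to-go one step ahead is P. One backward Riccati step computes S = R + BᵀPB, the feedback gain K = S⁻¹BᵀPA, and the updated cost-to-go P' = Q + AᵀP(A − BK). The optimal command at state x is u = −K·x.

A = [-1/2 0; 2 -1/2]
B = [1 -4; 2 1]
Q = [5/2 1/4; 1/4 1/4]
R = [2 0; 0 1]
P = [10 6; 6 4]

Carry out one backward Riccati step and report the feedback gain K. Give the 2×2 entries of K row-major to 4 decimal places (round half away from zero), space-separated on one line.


0.4720 -0.1299 0.1020 0.0033

BᵀP = [22.0000 14.0000; -34.0000 -20.0000]
S = R + BᵀPB = [2 0; 0 1] + [50.0000 -74.0000; -74.0000 116.0000] = [52.0000 -74.0000; -74.0000 117.0000]
BᵀPA = [17.0000 -7.0000; -23.0000 10.0000]
K = S⁻¹·BᵀPA = [0.4720 -0.1299; 0.1020 0.0033]
A−BK = [-0.5641 0.1431; 0.9539 -0.2434]
AᵀP(A−BK) = [0.8207 -0.2155; -0.2155 0.0576]
P' = Q + AᵀP(A−BK) = [3.3207 0.0345; 0.0345 0.3076]
tr(P') = 3.6283


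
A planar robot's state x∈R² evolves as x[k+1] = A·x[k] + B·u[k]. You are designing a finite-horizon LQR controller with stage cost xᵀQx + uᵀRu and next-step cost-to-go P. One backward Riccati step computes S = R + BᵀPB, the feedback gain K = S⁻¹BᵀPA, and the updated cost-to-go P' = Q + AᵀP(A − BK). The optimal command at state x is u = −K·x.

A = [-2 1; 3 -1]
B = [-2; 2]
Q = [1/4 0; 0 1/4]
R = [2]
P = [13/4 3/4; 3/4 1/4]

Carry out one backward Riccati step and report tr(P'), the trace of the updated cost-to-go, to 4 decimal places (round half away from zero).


2.2500

BᵀP = [-5.0000 -1.0000]
S = R + BᵀPB = [2] + [8.0000] = [10.0000]
BᵀPA = [7.0000 -4.0000]
K = S⁻¹·BᵀPA = [0.7000 -0.4000]
A−BK = [-0.6000 0.2000; 1.6000 -0.2000]
AᵀP(A−BK) = [1.3500 -0.7000; -0.7000 0.4000]
P' = Q + AᵀP(A−BK) = [1.6000 -0.7000; -0.7000 0.6500]
tr(P') = 2.2500


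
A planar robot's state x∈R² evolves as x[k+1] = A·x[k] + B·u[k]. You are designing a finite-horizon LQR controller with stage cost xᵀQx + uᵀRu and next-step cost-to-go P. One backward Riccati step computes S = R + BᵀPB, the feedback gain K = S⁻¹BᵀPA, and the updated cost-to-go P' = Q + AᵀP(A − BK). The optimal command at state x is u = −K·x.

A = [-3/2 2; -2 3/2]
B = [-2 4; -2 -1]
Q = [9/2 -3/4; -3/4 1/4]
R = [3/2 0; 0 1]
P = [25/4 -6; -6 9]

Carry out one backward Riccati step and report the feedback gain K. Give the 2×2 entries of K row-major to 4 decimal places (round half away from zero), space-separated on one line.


BᵀP = [-0.5000 -6.0000; 31.0000 -33.0000]
S = R + BᵀPB = [3/2 0; 0 1] + [13.0000 4.0000; 4.0000 157.0000] = [14.5000 4.0000; 4.0000 158.0000]
BᵀPA = [12.7500 -10.0000; 19.5000 12.5000]
K = S⁻¹·BᵀPA = [0.8512 -0.7165; 0.1019 0.0973]
A−BK = [-0.2051 0.1780; -0.1957 0.1643]
AᵀP(A−BK) = [1.2232 -1.0113; -1.0113 0.8695]
P' = Q + AᵀP(A−BK) = [5.7232 -1.7613; -1.7613 1.1195]
tr(P') = 6.8427

0.8512 -0.7165 0.1019 0.0973


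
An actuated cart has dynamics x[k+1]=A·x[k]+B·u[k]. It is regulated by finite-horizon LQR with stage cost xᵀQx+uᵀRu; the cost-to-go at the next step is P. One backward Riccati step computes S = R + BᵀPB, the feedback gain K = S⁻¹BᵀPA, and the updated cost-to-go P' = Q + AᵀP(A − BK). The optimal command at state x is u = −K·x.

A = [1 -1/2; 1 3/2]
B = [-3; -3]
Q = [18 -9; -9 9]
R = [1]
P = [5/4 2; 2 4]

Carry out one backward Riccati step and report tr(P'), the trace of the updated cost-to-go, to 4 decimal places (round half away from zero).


BᵀP = [-9.7500 -18.0000]
S = R + BᵀPB = [1] + [83.2500] = [84.2500]
BᵀPA = [-27.7500 -22.1250]
K = S⁻¹·BᵀPA = [-0.3294 -0.2626]
A−BK = [0.0119 -1.2878; 0.0119 0.7122]
AᵀP(A−BK) = [0.1098 0.0875; 0.0875 0.5022]
P' = Q + AᵀP(A−BK) = [18.1098 -8.9125; -8.9125 9.5022]
tr(P') = 27.6120

27.6120


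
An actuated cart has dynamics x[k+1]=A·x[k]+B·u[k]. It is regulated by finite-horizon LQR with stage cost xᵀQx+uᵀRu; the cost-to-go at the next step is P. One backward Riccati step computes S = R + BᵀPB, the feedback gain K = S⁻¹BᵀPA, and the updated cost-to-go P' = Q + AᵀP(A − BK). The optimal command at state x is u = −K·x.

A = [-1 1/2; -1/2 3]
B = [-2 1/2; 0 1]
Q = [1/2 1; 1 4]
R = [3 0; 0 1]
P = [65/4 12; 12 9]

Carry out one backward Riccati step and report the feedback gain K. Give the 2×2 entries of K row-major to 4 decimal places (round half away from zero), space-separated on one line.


BᵀP = [-32.5000 -24.0000; 20.1250 15.0000]
S = R + BᵀPB = [3 0; 0 1] + [65.0000 -40.2500; -40.2500 25.0625] = [68.0000 -40.2500; -40.2500 26.0625]
BᵀPA = [44.5000 -88.2500; -27.6250 55.0625]
K = S⁻¹·BᵀPA = [0.3146 -0.5503; -0.5741 1.2628]
A−BK = [-0.0838 -1.2320; 0.0741 1.7372]
AᵀP(A−BK) = [0.6410 -1.2505; -1.2505 2.9630]
P' = Q + AᵀP(A−BK) = [1.1410 -0.2505; -0.2505 6.9630]
tr(P') = 8.1040

0.3146 -0.5503 -0.5741 1.2628


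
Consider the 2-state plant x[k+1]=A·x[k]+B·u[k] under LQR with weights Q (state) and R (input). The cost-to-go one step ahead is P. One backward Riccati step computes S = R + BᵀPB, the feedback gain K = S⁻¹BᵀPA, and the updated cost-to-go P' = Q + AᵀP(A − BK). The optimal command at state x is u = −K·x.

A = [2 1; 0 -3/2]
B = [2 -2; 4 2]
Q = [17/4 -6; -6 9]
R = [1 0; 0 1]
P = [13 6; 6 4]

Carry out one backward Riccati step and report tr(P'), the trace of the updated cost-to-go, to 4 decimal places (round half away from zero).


14.0919

BᵀP = [50.0000 28.0000; -14.0000 -4.0000]
S = R + BᵀPB = [1 0; 0 1] + [212.0000 -44.0000; -44.0000 20.0000] = [213.0000 -44.0000; -44.0000 21.0000]
BᵀPA = [100.0000 8.0000; -28.0000 -8.0000]
K = S⁻¹·BᵀPA = [0.3421 -0.0725; -0.6165 -0.5329]
A−BK = [0.0828 0.0792; -0.1356 -0.1441]
AᵀP(A−BK) = [0.5250 0.3311; 0.3311 0.3169]
P' = Q + AᵀP(A−BK) = [4.7750 -5.6689; -5.6689 9.3169]
tr(P') = 14.0919


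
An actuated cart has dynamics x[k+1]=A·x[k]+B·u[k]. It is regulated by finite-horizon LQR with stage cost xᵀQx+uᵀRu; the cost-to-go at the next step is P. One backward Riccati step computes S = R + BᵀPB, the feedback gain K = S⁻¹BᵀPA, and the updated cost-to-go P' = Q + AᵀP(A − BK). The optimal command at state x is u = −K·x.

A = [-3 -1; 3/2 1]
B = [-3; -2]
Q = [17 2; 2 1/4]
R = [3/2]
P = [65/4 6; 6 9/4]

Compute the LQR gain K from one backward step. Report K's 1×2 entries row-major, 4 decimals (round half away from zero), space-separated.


BᵀP = [-60.7500 -22.5000]
S = R + BᵀPB = [3/2] + [227.2500] = [228.7500]
BᵀPA = [148.5000 38.2500]
K = S⁻¹·BᵀPA = [0.6492 0.1672]
A−BK = [-1.0525 -0.4984; 2.7984 1.3344]
AᵀP(A−BK) = [0.9092 0.2939; 0.2939 0.1041]
P' = Q + AᵀP(A−BK) = [17.9092 2.2939; 2.2939 0.3541]
tr(P') = 18.2633

0.6492 0.1672


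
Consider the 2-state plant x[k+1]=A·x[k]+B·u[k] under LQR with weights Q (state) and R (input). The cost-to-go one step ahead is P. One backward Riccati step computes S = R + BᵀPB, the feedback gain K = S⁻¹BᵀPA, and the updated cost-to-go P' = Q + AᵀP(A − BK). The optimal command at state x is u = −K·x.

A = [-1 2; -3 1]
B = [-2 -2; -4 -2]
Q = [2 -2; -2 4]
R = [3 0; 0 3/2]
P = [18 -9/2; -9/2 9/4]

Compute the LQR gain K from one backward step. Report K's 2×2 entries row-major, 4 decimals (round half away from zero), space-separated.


BᵀP = [-18.0000 0.0000; -27.0000 4.5000]
S = R + BᵀPB = [3 0; 0 3/2] + [36.0000 36.0000; 36.0000 45.0000] = [39.0000 36.0000; 36.0000 46.5000]
BᵀPA = [18.0000 -36.0000; 13.5000 -49.5000]
K = S⁻¹·BᵀPA = [0.6783 0.2087; -0.2348 -1.2261]
A−BK = [-0.1130 -0.0348; -0.7565 -0.6174]
AᵀP(A−BK) = [2.2109 1.5457; 1.5457 3.0717]
P' = Q + AᵀP(A−BK) = [4.2109 -0.4543; -0.4543 7.0717]
tr(P') = 11.2826

0.6783 0.2087 -0.2348 -1.2261


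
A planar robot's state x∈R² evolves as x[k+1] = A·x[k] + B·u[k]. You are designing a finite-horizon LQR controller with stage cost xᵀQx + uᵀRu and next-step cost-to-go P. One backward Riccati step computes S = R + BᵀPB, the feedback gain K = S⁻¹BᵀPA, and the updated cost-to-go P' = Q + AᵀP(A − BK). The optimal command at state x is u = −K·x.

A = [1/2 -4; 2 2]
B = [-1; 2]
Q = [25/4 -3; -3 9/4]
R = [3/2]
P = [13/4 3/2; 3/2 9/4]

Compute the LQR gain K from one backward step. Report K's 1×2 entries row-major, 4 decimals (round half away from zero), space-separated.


BᵀP = [-0.2500 3.0000]
S = R + BᵀPB = [3/2] + [6.2500] = [7.7500]
BᵀPA = [5.8750 7.0000]
K = S⁻¹·BᵀPA = [0.7581 0.9032]
A−BK = [1.2581 -3.0968; 0.4839 0.1935]
AᵀP(A−BK) = [8.3589 -13.3065; -13.3065 30.6774]
P' = Q + AᵀP(A−BK) = [14.6089 -16.3065; -16.3065 32.9274]
tr(P') = 47.5363

0.7581 0.9032


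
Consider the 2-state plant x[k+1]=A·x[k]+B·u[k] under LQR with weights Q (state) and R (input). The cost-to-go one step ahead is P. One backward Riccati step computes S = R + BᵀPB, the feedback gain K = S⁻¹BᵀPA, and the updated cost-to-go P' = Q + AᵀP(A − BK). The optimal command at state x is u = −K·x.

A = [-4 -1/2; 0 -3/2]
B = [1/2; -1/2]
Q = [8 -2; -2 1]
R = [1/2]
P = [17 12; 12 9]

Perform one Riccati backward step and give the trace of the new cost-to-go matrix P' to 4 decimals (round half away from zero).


211.2500

BᵀP = [2.5000 1.5000]
S = R + BᵀPB = [1/2] + [0.5000] = [1.0000]
BᵀPA = [-10.0000 -3.5000]
K = S⁻¹·BᵀPA = [-10.0000 -3.5000]
A−BK = [1.0000 1.2500; -5.0000 -3.2500]
AᵀP(A−BK) = [172.0000 71.0000; 71.0000 30.2500]
P' = Q + AᵀP(A−BK) = [180.0000 69.0000; 69.0000 31.2500]
tr(P') = 211.2500


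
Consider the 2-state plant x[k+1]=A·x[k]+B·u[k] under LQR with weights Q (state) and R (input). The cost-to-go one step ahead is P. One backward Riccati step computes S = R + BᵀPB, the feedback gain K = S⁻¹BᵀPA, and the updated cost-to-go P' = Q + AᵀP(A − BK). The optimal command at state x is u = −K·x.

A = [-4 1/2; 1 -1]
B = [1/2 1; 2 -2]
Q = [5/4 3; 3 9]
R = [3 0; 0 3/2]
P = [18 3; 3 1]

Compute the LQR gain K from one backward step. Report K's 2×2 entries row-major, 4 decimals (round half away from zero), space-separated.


-1.9945 0.0437 -2.6995 0.4044

BᵀP = [15.0000 3.5000; 12.0000 1.0000]
S = R + BᵀPB = [3 0; 0 3/2] + [14.5000 8.0000; 8.0000 10.0000] = [17.5000 8.0000; 8.0000 11.5000]
BᵀPA = [-56.5000 4.0000; -47.0000 5.0000]
K = S⁻¹·BᵀPA = [-1.9945 0.0437; -2.6995 0.4044]
A−BK = [-0.3033 0.0738; -0.4098 -0.2787]
AᵀP(A−BK) = [25.4344 -2.0246; -2.0246 0.3033]
P' = Q + AᵀP(A−BK) = [26.6844 0.9754; 0.9754 9.3033]
tr(P') = 35.9877


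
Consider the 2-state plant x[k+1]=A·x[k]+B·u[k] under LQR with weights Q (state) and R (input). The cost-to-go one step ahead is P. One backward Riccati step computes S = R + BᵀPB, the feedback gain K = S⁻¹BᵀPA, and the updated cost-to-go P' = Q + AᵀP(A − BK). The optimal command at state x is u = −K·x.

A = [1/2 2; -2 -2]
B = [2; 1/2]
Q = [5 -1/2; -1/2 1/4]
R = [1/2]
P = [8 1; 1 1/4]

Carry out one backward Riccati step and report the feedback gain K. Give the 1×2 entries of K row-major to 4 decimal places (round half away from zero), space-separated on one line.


BᵀP = [16.5000 2.1250]
S = R + BᵀPB = [1/2] + [34.0625] = [34.5625]
BᵀPA = [4.0000 28.7500]
K = S⁻¹·BᵀPA = [0.1157 0.8318]
A−BK = [0.2685 0.3363; -2.0579 -2.4159]
AᵀP(A−BK) = [0.5371 0.6727; 0.6727 1.0850]
P' = Q + AᵀP(A−BK) = [5.5371 0.1727; 0.1727 1.3350]
tr(P') = 6.8721

0.1157 0.8318


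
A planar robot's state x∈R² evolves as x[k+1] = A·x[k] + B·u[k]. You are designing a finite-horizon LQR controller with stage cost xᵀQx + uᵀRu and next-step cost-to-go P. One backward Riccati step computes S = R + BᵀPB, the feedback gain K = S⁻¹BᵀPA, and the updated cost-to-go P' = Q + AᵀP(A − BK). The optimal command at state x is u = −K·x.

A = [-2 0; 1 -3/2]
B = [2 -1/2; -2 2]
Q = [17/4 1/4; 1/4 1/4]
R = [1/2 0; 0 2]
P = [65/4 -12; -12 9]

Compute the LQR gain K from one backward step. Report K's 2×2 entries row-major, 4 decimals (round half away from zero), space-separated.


BᵀP = [56.5000 -42.0000; -32.1250 24.0000]
S = R + BᵀPB = [1/2 0; 0 2] + [197.0000 -112.2500; -112.2500 64.0625] = [197.5000 -112.2500; -112.2500 66.0625]
BᵀPA = [-155.0000 63.0000; 88.2500 -36.0000]
K = S⁻¹·BᵀPA = [-0.7459 0.2704; 0.0685 -0.0855]
A−BK = [-0.4740 -0.5835; -0.6287 -0.7882]
AᵀP(A−BK) = [0.3438 -0.0437; -0.0437 0.1372]
P' = Q + AᵀP(A−BK) = [4.5938 0.2063; 0.2063 0.3872]
tr(P') = 4.9810

-0.7459 0.2704 0.0685 -0.0855


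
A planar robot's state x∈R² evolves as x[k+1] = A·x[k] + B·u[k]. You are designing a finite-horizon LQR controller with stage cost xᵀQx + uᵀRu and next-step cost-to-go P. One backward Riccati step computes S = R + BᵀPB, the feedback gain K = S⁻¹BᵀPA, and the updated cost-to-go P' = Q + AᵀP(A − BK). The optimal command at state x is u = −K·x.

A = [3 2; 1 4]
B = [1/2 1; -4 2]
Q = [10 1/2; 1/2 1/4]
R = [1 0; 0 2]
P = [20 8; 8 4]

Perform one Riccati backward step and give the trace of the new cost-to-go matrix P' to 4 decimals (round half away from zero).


BᵀP = [-22.0000 -12.0000; 36.0000 16.0000]
S = R + BᵀPB = [1 0; 0 2] + [37.0000 -46.0000; -46.0000 68.0000] = [38.0000 -46.0000; -46.0000 70.0000]
BᵀPA = [-78.0000 -92.0000; 124.0000 136.0000]
K = S⁻¹·BᵀPA = [0.4485 -0.3382; 2.0662 1.7206]
A−BK = [0.7096 0.4485; -1.3382 -0.7941]
AᵀP(A−BK) = [10.7794 8.2647; 8.2647 6.8824]
P' = Q + AᵀP(A−BK) = [20.7794 8.7647; 8.7647 7.1324]
tr(P') = 27.9118

27.9118


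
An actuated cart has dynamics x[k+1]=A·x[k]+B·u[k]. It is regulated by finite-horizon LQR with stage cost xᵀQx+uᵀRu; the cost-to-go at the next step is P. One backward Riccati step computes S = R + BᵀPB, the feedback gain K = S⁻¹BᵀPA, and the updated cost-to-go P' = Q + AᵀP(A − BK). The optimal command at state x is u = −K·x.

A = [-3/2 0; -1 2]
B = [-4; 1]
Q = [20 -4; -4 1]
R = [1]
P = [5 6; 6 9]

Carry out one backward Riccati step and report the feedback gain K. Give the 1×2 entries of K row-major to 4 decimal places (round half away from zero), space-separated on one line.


BᵀP = [-14.0000 -15.0000]
S = R + BᵀPB = [1] + [41.0000] = [42.0000]
BᵀPA = [36.0000 -30.0000]
K = S⁻¹·BᵀPA = [0.8571 -0.7143]
A−BK = [1.9286 -2.8571; -1.8571 2.7143]
AᵀP(A−BK) = [7.3929 -10.2857; -10.2857 14.5714]
P' = Q + AᵀP(A−BK) = [27.3929 -14.2857; -14.2857 15.5714]
tr(P') = 42.9643

0.8571 -0.7143


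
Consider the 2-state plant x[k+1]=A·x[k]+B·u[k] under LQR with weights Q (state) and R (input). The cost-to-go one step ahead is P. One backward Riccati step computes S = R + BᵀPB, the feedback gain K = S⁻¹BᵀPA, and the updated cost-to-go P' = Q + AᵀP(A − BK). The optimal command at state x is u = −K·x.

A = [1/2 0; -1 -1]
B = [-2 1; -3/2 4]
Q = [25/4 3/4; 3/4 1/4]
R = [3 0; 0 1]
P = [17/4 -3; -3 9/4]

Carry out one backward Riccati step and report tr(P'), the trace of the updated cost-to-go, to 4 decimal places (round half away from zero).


BᵀP = [-4.0000 2.6250; -7.7500 6.0000]
S = R + BᵀPB = [3 0; 0 1] + [4.0625 6.5000; 6.5000 16.2500] = [7.0625 6.5000; 6.5000 17.2500]
BᵀPA = [-4.6250 -2.6250; -9.8750 -6.0000]
K = S⁻¹·BᵀPA = [-0.1960 -0.0789; -0.4986 -0.3181]
A−BK = [0.6067 0.1602; 0.7006 0.1539]
AᵀP(A−BK) = [0.4823 0.2439; 0.2439 0.1343]
P' = Q + AᵀP(A−BK) = [6.7323 0.9939; 0.9939 0.3843]
tr(P') = 7.1166

7.1166


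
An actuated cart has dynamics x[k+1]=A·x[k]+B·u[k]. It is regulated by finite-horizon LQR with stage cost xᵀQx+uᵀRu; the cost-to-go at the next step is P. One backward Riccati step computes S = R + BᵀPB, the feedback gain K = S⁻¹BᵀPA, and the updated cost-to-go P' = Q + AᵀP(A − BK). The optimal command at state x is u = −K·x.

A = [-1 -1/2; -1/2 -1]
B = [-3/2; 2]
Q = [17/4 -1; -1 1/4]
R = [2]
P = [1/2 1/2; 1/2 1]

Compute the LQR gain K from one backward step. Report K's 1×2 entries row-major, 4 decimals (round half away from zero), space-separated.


BᵀP = [0.2500 1.2500]
S = R + BᵀPB = [2] + [2.1250] = [4.1250]
BᵀPA = [-0.8750 -1.3750]
K = S⁻¹·BᵀPA = [-0.2121 -0.3333]
A−BK = [-1.3182 -1.0000; -0.0758 -0.3333]
AᵀP(A−BK) = [1.0644 1.0833; 1.0833 1.1667]
P' = Q + AᵀP(A−BK) = [5.3144 0.0833; 0.0833 1.4167]
tr(P') = 6.7311

-0.2121 -0.3333


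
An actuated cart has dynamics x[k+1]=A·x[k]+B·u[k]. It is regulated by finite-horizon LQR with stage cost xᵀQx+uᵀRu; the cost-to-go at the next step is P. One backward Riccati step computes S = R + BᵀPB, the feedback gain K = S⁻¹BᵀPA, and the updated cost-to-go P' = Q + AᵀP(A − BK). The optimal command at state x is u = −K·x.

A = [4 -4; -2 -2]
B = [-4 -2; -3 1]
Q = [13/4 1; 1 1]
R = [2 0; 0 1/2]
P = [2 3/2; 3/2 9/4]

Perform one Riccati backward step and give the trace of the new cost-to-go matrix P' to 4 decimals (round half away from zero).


BᵀP = [-12.5000 -12.7500; -2.5000 -0.7500]
S = R + BᵀPB = [2 0; 0 1/2] + [88.2500 12.2500; 12.2500 4.2500] = [90.2500 12.2500; 12.2500 4.7500]
BᵀPA = [-24.5000 75.5000; -8.5000 11.5000]
K = S⁻¹·BᵀPA = [-0.0440 0.7815; -1.6761 0.4056]
A−BK = [0.4720 -0.0628; -0.4558 -0.0610]
AᵀP(A−BK) = [1.6761 -0.4056; -0.4056 1.3315]
P' = Q + AᵀP(A−BK) = [4.9261 0.5944; 0.5944 2.3315]
tr(P') = 7.2576

7.2576


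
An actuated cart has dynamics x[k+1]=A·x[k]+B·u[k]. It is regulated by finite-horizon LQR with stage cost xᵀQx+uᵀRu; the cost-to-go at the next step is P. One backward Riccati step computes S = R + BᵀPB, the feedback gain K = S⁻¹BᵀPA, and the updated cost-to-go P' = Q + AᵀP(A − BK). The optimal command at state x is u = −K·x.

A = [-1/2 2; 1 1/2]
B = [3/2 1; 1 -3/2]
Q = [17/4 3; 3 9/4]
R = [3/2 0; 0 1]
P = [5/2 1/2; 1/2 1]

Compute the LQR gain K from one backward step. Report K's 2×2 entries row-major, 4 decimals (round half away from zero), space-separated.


BᵀP = [4.2500 1.7500; 1.7500 -1.0000]
S = R + BᵀPB = [3/2 0; 0 1] + [8.1250 1.6250; 1.6250 3.2500] = [9.6250 1.6250; 1.6250 4.2500]
BᵀPA = [-0.3750 9.3750; -1.8750 3.0000]
K = S⁻¹·BᵀPA = [0.0380 0.9138; -0.4557 0.3565]
A−BK = [-0.1013 0.2728; 0.2785 0.1209]
AᵀP(A−BK) = [0.2848 -0.1139; -0.1139 1.6133]
P' = Q + AᵀP(A−BK) = [4.5348 2.8861; 2.8861 3.8633]
tr(P') = 8.3981

0.0380 0.9138 -0.4557 0.3565


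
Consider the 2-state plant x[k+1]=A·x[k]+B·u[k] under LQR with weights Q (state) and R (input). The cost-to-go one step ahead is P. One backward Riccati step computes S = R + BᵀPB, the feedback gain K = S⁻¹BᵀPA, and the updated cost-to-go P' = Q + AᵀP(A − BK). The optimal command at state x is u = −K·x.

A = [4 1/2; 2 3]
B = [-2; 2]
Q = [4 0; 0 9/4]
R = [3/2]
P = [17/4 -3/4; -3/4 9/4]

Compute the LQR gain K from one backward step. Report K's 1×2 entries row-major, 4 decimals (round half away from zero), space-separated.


-0.8358 0.3881

BᵀP = [-10.0000 6.0000]
S = R + BᵀPB = [3/2] + [32.0000] = [33.5000]
BᵀPA = [-28.0000 13.0000]
K = S⁻¹·BᵀPA = [-0.8358 0.3881]
A−BK = [2.3284 1.2761; 3.6716 2.2239]
AᵀP(A−BK) = [41.5970 23.1157; 23.1157 14.0177]
P' = Q + AᵀP(A−BK) = [45.5970 23.1157; 23.1157 16.2677]
tr(P') = 61.8647


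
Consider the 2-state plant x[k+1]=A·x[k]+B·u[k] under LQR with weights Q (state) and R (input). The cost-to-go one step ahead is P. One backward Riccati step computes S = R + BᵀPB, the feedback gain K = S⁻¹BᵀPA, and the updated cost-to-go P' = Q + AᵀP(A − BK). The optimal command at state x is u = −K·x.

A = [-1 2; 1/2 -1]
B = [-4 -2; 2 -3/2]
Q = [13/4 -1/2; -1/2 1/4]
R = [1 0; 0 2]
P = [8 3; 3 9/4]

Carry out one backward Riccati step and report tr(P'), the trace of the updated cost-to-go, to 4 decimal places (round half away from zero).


BᵀP = [-26.0000 -7.5000; -20.5000 -9.3750]
S = R + BᵀPB = [1 0; 0 2] + [89.0000 63.2500; 63.2500 55.0625] = [90.0000 63.2500; 63.2500 57.0625]
BᵀPA = [22.2500 -44.5000; 15.8125 -31.6250]
K = S⁻¹·BᵀPA = [0.2374 -0.4749; 0.0139 -0.0279]
A−BK = [-0.0224 0.0448; 0.0460 -0.0921]
AᵀP(A−BK) = [0.0594 -0.1187; -0.1187 0.2374]
P' = Q + AᵀP(A−BK) = [3.3094 -0.6187; -0.6187 0.4874]
tr(P') = 3.7968

3.7968


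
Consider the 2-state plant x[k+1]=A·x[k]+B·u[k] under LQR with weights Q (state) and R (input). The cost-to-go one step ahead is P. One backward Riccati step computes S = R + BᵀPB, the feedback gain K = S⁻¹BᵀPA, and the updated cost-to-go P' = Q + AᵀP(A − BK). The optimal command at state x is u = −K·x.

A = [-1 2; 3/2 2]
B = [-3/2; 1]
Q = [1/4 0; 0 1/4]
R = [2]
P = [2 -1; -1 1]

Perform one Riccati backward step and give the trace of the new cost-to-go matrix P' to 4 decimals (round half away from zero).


5.1726

BᵀP = [-4.0000 2.5000]
S = R + BᵀPB = [2] + [8.5000] = [10.5000]
BᵀPA = [7.7500 -3.0000]
K = S⁻¹·BᵀPA = [0.7381 -0.2857]
A−BK = [0.1071 1.5714; 0.7619 2.2857]
AᵀP(A−BK) = [1.5298 0.2143; 0.2143 3.1429]
P' = Q + AᵀP(A−BK) = [1.7798 0.2143; 0.2143 3.3929]
tr(P') = 5.1726


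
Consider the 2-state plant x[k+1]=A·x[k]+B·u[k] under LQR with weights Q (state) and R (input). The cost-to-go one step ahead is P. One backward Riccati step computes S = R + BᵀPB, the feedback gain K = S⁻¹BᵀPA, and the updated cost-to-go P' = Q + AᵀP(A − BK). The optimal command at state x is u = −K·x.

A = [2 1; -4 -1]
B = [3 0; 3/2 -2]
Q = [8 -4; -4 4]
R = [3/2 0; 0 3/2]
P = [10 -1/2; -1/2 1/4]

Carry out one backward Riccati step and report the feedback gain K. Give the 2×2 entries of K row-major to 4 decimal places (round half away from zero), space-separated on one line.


0.6944 0.3393 0.9750 0.2946

BᵀP = [29.2500 -1.1250; 1.0000 -0.5000]
S = R + BᵀPB = [3/2 0; 0 3/2] + [86.0625 2.2500; 2.2500 1.0000] = [87.5625 2.2500; 2.2500 2.5000]
BᵀPA = [63.0000 30.3750; 4.0000 1.5000]
K = S⁻¹·BᵀPA = [0.6944 0.3393; 0.9750 0.2946]
A−BK = [-0.0833 -0.0180; -3.0916 -0.9198]
AᵀP(A−BK) = [4.3507 1.4441; 1.4441 0.5011]
P' = Q + AᵀP(A−BK) = [12.3507 -2.5559; -2.5559 4.5011]
tr(P') = 16.8518


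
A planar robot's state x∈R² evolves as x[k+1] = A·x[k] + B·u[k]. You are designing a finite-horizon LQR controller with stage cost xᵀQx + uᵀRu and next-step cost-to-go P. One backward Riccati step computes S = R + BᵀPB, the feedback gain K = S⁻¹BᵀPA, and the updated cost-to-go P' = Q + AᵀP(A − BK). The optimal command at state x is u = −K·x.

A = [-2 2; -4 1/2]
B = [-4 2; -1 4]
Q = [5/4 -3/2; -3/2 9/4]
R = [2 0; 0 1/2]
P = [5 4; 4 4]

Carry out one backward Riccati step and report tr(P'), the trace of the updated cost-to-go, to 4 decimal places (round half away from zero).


BᵀP = [-24.0000 -20.0000; 26.0000 24.0000]
S = R + BᵀPB = [2 0; 0 1/2] + [116.0000 -128.0000; -128.0000 148.0000] = [118.0000 -128.0000; -128.0000 148.5000]
BᵀPA = [128.0000 -58.0000; -148.0000 64.0000]
K = S⁻¹·BᵀPA = [0.0562 -0.3696; -0.9482 0.1124]
A−BK = [0.1212 0.2968; -0.1510 -0.3191]
AᵀP(A−BK) = [0.4741 -0.0562; -0.0562 0.3696]
P' = Q + AᵀP(A−BK) = [1.7241 -1.5562; -1.5562 2.6196]
tr(P') = 4.3437

4.3437


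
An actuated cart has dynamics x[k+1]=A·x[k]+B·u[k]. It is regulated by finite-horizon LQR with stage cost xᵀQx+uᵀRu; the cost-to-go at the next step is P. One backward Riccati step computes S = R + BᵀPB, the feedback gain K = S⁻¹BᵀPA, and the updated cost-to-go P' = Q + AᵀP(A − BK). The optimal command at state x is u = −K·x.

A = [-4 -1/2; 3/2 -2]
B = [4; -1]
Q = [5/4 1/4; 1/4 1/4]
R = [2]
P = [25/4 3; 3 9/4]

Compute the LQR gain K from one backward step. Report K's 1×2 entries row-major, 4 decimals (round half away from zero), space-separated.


BᵀP = [22.0000 9.7500]
S = R + BᵀPB = [2] + [78.2500] = [80.2500]
BᵀPA = [-73.3750 -30.5000]
K = S⁻¹·BᵀPA = [-0.9143 -0.3801]
A−BK = [-0.3427 1.0202; 0.5857 -2.3801]
AᵀP(A−BK) = [1.9735 -0.3871; -0.3871 4.9706]
P' = Q + AᵀP(A−BK) = [3.2235 -0.1371; -0.1371 5.2206]
tr(P') = 8.4441

-0.9143 -0.3801


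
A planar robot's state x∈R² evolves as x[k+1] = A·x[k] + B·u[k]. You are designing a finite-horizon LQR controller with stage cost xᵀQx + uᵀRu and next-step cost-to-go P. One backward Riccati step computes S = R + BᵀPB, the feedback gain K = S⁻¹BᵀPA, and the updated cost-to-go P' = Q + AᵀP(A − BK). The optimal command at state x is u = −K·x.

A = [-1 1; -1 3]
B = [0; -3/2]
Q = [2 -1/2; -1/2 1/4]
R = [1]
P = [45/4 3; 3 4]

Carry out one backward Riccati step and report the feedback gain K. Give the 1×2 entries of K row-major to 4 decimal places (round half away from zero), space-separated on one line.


1.0500 -2.2500

BᵀP = [-4.5000 -6.0000]
S = R + BᵀPB = [1] + [9.0000] = [10.0000]
BᵀPA = [10.5000 -22.5000]
K = S⁻¹·BᵀPA = [1.0500 -2.2500]
A−BK = [-1.0000 1.0000; 0.5750 -0.3750]
AᵀP(A−BK) = [10.2250 -11.6250; -11.6250 14.6250]
P' = Q + AᵀP(A−BK) = [12.2250 -12.1250; -12.1250 14.8750]
tr(P') = 27.1000


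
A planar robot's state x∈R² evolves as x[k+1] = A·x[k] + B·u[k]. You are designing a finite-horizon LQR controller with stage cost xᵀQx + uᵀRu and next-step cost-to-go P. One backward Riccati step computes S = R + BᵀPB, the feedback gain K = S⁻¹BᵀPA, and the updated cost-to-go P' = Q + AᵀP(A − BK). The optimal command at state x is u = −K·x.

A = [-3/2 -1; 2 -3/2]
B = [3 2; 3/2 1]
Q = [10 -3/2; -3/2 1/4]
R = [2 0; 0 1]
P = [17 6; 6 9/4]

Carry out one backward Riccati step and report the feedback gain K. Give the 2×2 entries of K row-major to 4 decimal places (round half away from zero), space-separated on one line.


BᵀP = [60.0000 21.3750; 40.0000 14.2500]
S = R + BᵀPB = [2 0; 0 1] + [212.0625 141.3750; 141.3750 94.2500] = [214.0625 141.3750; 141.3750 95.2500]
BᵀPA = [-47.2500 -92.0625; -31.5000 -61.3750]
K = S⁻¹·BᵀPA = [-0.1174 -0.2287; -0.1565 -0.3049]
A−BK = [-0.8349 0.2959; 2.3326 -0.8520]
AᵀP(A−BK) = [0.7745 -0.1607; -0.1607 0.2941]
P' = Q + AᵀP(A−BK) = [10.7745 -1.6607; -1.6607 0.5441]
tr(P') = 11.3185

-0.1174 -0.2287 -0.1565 -0.3049


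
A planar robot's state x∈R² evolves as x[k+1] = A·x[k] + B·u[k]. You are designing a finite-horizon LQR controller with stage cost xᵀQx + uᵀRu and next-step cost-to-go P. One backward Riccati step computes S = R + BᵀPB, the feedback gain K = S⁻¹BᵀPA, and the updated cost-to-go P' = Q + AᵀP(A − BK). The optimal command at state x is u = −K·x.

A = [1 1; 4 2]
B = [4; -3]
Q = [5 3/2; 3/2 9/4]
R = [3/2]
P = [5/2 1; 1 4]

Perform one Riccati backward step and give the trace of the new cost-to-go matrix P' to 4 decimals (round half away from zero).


BᵀP = [7.0000 -8.0000]
S = R + BᵀPB = [3/2] + [52.0000] = [53.5000]
BᵀPA = [-25.0000 -9.0000]
K = S⁻¹·BᵀPA = [-0.4673 -0.1682]
A−BK = [2.8692 1.6729; 2.5981 1.4953]
AᵀP(A−BK) = [62.8178 36.2944; 36.2944 20.9860]
P' = Q + AᵀP(A−BK) = [67.8178 37.7944; 37.7944 23.2360]
tr(P') = 91.0537

91.0537


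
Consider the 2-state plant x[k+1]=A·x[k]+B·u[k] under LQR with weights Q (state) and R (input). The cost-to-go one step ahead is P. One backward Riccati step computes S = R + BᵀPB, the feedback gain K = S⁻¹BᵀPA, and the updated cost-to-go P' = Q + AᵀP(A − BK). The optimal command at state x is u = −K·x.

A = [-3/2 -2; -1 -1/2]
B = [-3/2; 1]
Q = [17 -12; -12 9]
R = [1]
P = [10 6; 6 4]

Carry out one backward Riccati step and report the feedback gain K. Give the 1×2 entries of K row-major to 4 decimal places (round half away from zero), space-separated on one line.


1.9474 2.1579

BᵀP = [-9.0000 -5.0000]
S = R + BᵀPB = [1] + [8.5000] = [9.5000]
BᵀPA = [18.5000 20.5000]
K = S⁻¹·BᵀPA = [1.9474 2.1579]
A−BK = [1.4211 1.2368; -2.9474 -2.6579]
AᵀP(A−BK) = [8.4737 8.5789; 8.5789 8.7632]
P' = Q + AᵀP(A−BK) = [25.4737 -3.4211; -3.4211 17.7632]
tr(P') = 43.2368


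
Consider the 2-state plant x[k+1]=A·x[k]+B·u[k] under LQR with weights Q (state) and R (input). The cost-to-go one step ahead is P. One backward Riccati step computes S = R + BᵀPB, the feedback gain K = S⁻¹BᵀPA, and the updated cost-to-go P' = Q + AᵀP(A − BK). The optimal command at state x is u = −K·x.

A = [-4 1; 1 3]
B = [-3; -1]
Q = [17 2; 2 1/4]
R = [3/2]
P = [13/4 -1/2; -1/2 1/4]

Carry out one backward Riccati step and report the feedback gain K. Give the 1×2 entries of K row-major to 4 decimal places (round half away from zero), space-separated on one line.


1.3661 -0.1964

BᵀP = [-9.2500 1.2500]
S = R + BᵀPB = [3/2] + [26.5000] = [28.0000]
BᵀPA = [38.2500 -5.5000]
K = S⁻¹·BᵀPA = [1.3661 -0.1964]
A−BK = [0.0982 0.4107; 2.3661 2.8036]
AᵀP(A−BK) = [3.9978 0.7634; 0.7634 1.4196]
P' = Q + AᵀP(A−BK) = [20.9978 2.7634; 2.7634 1.6696]
tr(P') = 22.6674


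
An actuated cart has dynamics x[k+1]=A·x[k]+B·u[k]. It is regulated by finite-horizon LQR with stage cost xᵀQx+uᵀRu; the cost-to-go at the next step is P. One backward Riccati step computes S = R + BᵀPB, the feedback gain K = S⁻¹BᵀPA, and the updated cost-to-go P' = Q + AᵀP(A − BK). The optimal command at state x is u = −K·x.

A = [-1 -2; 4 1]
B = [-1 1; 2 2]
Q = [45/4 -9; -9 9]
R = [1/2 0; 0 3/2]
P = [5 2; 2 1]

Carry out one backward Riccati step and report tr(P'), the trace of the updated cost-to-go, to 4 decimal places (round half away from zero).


22.6238

BᵀP = [-1.0000 0.0000; 9.0000 4.0000]
S = R + BᵀPB = [1/2 0; 0 3/2] + [1.0000 -1.0000; -1.0000 17.0000] = [1.5000 -1.0000; -1.0000 18.5000]
BᵀPA = [1.0000 2.0000; 7.0000 -14.0000]
K = S⁻¹·BᵀPA = [0.9533 0.8598; 0.4299 -0.7103]
A−BK = [-0.4766 -0.4299; 1.2336 0.7009]
AᵀP(A−BK) = [1.0374 0.1121; 0.1121 1.3364]
P' = Q + AᵀP(A−BK) = [12.2874 -8.8879; -8.8879 10.3364]
tr(P') = 22.6238


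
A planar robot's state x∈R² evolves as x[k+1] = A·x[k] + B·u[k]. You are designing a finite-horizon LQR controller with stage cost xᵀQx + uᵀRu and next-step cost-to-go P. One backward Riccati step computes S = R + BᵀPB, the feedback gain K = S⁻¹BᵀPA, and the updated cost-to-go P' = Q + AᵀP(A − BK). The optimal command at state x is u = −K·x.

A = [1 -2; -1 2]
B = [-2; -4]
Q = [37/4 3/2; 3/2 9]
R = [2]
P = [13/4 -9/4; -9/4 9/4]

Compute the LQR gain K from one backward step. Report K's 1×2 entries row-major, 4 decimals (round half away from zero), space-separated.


BᵀP = [2.5000 -4.5000]
S = R + BᵀPB = [2] + [13.0000] = [15.0000]
BᵀPA = [7.0000 -14.0000]
K = S⁻¹·BᵀPA = [0.4667 -0.9333]
A−BK = [1.9333 -3.8667; 0.8667 -1.7333]
AᵀP(A−BK) = [6.7333 -13.4667; -13.4667 26.9333]
P' = Q + AᵀP(A−BK) = [15.9833 -11.9667; -11.9667 35.9333]
tr(P') = 51.9167

0.4667 -0.9333


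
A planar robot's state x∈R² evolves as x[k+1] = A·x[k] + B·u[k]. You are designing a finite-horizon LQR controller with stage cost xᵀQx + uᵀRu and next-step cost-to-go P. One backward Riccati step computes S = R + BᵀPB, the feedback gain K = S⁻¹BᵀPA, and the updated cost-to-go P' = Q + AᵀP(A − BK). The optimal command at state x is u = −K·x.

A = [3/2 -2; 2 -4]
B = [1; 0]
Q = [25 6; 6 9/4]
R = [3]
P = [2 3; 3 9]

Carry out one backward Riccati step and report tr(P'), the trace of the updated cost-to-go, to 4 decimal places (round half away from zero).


218.3500

BᵀP = [2.0000 3.0000]
S = R + BᵀPB = [3] + [2.0000] = [5.0000]
BᵀPA = [9.0000 -16.0000]
K = S⁻¹·BᵀPA = [1.8000 -3.2000]
A−BK = [-0.3000 1.2000; 2.0000 -4.0000]
AᵀP(A−BK) = [42.3000 -79.2000; -79.2000 148.8000]
P' = Q + AᵀP(A−BK) = [67.3000 -73.2000; -73.2000 151.0500]
tr(P') = 218.3500


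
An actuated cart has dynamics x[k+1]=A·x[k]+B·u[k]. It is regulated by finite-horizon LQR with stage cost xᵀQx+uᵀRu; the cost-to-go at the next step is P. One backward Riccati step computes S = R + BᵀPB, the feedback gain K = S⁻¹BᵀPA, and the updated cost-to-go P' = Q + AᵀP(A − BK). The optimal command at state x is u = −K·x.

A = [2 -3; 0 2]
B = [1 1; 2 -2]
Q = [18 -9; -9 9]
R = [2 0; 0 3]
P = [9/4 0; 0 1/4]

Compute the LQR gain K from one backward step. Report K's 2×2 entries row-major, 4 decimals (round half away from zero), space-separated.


BᵀP = [2.2500 0.5000; 2.2500 -0.5000]
S = R + BᵀPB = [2 0; 0 3] + [3.2500 1.2500; 1.2500 3.2500] = [5.2500 1.2500; 1.2500 6.2500]
BᵀPA = [4.5000 -5.7500; 4.5000 -7.7500]
K = S⁻¹·BᵀPA = [0.7200 -0.8400; 0.5760 -1.0720]
A−BK = [0.7040 -1.0880; -0.2880 1.5360]
AᵀP(A−BK) = [3.1680 -4.8960; -4.8960 8.1120]
P' = Q + AᵀP(A−BK) = [21.1680 -13.8960; -13.8960 17.1120]
tr(P') = 38.2800

0.7200 -0.8400 0.5760 -1.0720


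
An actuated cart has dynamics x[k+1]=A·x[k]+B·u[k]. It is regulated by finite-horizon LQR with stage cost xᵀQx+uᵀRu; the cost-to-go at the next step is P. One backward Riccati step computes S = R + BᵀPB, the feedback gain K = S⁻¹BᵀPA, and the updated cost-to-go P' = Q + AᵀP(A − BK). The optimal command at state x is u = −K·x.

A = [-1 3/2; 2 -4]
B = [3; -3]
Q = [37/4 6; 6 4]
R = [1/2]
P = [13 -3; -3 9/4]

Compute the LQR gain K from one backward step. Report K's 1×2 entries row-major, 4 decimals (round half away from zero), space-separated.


BᵀP = [48.0000 -15.7500]
S = R + BᵀPB = [1/2] + [191.2500] = [191.7500]
BᵀPA = [-79.5000 135.0000]
K = S⁻¹·BᵀPA = [-0.4146 0.7040]
A−BK = [0.2438 -0.6121; 0.7562 -1.8879]
AᵀP(A−BK) = [1.0391 -2.5287; -2.5287 6.2044]
P' = Q + AᵀP(A−BK) = [10.2891 3.4713; 3.4713 10.2044]
tr(P') = 20.4935

-0.4146 0.7040


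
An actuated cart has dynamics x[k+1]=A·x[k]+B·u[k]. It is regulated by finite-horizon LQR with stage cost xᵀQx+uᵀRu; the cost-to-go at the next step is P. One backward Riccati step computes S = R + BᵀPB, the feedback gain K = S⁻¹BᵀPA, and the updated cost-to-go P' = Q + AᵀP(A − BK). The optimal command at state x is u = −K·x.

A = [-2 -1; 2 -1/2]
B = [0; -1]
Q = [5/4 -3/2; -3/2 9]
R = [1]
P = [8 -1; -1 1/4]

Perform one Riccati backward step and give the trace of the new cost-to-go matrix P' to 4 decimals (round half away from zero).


BᵀP = [1.0000 -0.2500]
S = R + BᵀPB = [1] + [0.2500] = [1.2500]
BᵀPA = [-2.5000 -0.8750]
K = S⁻¹·BᵀPA = [-2.0000 -0.7000]
A−BK = [-2.0000 -1.0000; 0.0000 -1.2000]
AᵀP(A−BK) = [36.0000 15.0000; 15.0000 6.4500]
P' = Q + AᵀP(A−BK) = [37.2500 13.5000; 13.5000 15.4500]
tr(P') = 52.7000

52.7000


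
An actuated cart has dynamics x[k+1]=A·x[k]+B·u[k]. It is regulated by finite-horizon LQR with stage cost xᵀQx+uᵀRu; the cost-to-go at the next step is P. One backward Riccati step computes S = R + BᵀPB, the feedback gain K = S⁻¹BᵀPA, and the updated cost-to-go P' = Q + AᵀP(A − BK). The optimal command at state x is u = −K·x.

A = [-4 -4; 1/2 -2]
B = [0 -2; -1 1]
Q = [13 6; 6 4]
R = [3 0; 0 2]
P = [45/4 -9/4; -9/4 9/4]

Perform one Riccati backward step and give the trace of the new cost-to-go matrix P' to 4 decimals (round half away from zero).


BᵀP = [2.2500 -2.2500; -24.7500 6.7500]
S = R + BᵀPB = [3 0; 0 2] + [2.2500 -6.7500; -6.7500 56.2500] = [5.2500 -6.7500; -6.7500 58.2500]
BᵀPA = [-10.1250 -4.5000; 102.3750 85.5000]
K = S⁻¹·BᵀPA = [0.3890 1.2104; 1.8026 1.6081]
A−BK = [-0.3948 -0.7839; -0.9135 -2.3977]
AᵀP(A−BK) = [8.9611 11.8790; 11.8790 20.9568]
P' = Q + AᵀP(A−BK) = [21.9611 17.8790; 17.8790 24.9568]
tr(P') = 46.9179

46.9179


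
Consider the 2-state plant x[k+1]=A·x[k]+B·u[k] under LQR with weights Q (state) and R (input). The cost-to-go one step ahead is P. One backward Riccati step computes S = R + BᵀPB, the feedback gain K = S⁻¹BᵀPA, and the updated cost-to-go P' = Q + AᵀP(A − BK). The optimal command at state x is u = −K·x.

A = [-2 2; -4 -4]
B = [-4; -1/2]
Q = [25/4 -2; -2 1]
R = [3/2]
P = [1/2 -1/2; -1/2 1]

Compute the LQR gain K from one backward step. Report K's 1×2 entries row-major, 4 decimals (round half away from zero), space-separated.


BᵀP = [-1.7500 1.5000]
S = R + BᵀPB = [3/2] + [6.2500] = [7.7500]
BᵀPA = [-2.5000 -9.5000]
K = S⁻¹·BᵀPA = [-0.3226 -1.2258]
A−BK = [-3.2903 -2.9032; -4.1613 -4.6129]
AᵀP(A−BK) = [9.1935 10.9355; 10.9355 14.3548]
P' = Q + AᵀP(A−BK) = [15.4435 8.9355; 8.9355 15.3548]
tr(P') = 30.7984

-0.3226 -1.2258


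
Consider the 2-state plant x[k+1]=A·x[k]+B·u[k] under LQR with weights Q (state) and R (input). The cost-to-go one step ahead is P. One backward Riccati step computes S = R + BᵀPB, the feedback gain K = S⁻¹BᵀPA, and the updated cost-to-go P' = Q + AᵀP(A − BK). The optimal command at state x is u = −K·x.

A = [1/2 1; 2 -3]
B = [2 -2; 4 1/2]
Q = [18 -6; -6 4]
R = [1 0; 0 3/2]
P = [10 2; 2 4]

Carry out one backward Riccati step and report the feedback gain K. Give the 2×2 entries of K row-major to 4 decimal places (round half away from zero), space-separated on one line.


0.4616 -0.5794 0.2009 -1.0299

BᵀP = [28.0000 20.0000; -19.0000 -2.0000]
S = R + BᵀPB = [1 0; 0 3/2] + [136.0000 -46.0000; -46.0000 37.0000] = [137.0000 -46.0000; -46.0000 38.5000]
BᵀPA = [54.0000 -32.0000; -13.5000 -13.0000]
K = S⁻¹·BᵀPA = [0.4616 -0.5794; 0.2009 -1.0299]
A−BK = [-0.0215 0.0989; 0.0531 -0.1675]
AᵀP(A−BK) = [0.2849 -0.6169; -0.6169 2.0706]
P' = Q + AᵀP(A−BK) = [18.2849 -6.6169; -6.6169 6.0706]
tr(P') = 24.3555


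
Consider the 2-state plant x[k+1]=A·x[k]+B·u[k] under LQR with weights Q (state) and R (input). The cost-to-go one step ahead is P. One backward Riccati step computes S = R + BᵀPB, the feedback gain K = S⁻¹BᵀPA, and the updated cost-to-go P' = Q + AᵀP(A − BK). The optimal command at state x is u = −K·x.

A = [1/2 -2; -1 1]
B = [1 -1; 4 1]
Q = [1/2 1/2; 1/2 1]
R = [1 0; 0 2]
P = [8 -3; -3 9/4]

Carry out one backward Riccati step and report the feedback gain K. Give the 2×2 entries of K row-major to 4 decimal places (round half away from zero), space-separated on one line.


BᵀP = [-4.0000 6.0000; -11.0000 5.2500]
S = R + BᵀPB = [1 0; 0 2] + [20.0000 10.0000; 10.0000 16.2500] = [21.0000 10.0000; 10.0000 18.2500]
BᵀPA = [-8.0000 14.0000; -10.7500 27.2500]
K = S⁻¹·BᵀPA = [-0.1359 -0.0600; -0.5146 1.5260]
A−BK = [0.1214 -0.4139; 0.0583 -0.2860]
AᵀP(A−BK) = [0.6311 -1.8252; -1.8252 5.5057]
P' = Q + AᵀP(A−BK) = [1.1311 -1.3252; -1.3252 6.5057]
tr(P') = 7.6368

-0.1359 -0.0600 -0.5146 1.5260
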